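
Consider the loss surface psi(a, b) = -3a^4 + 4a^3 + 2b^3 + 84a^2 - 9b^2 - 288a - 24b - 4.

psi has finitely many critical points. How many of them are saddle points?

3

psi separates as a function of a plus a function of b, so ∇psi=0 decouples.
∂psi/∂a = -12(a - 3)(a - 2)(a + 4) = 0 at a ∈ {-4, 2, 3}; ∂psi/∂b = 6(b - 4)(b + 1) = 0 at b ∈ {-1, 4}.
The Hessian is diagonal: diag(psi_aa, psi_bb). Second derivatives: psi_aa(-4)=-504, psi_aa(2)=72, psi_aa(3)=-84; psi_bb(-1)=-30, psi_bb(4)=30.
Saddle points occur where the two diagonal entries have opposite signs: (-4, 4), (2, -1), (3, 4). Count: 3.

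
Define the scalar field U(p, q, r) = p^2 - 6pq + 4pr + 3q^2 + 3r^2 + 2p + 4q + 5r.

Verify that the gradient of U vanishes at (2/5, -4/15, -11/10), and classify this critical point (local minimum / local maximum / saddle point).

saddle point

∇U = (2p - 6q + 4r + 2, -6p + 6q + 4, 4p + 6r + 5); substituting (2/5, -4/15, -11/10) gives ∇U = (0, 0, 0), so (2/5, -4/15, -11/10) is indeed a critical point.
The Hessian is constant: H = [[2, -6, 4], [-6, 6, 0], [4, 0, 6]].
Leading principal minors: Δ₁ = 2, Δ₂ = -24, Δ₃ = -240.
The minors fit neither the all-positive nor the alternating-sign pattern, so H is indefinite: a saddle point.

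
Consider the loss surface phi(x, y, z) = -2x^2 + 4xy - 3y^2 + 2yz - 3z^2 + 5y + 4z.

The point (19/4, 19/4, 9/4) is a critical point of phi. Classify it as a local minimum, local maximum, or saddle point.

The Hessian is constant: H = [[-4, 4, 0], [4, -6, 2], [0, 2, -6]].
Leading principal minors: Δ₁ = -4, Δ₂ = 8, Δ₃ = -32.
The minors alternate sign starting negative (−, +, −), so H is negative definite: a local maximum.

local maximum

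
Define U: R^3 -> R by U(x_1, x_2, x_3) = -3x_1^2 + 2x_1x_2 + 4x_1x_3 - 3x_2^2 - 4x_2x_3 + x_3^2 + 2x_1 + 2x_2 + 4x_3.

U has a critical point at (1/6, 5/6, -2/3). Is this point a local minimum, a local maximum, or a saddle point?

saddle point

The Hessian is constant: H = [[-6, 2, 4], [2, -6, -4], [4, -4, 2]].
Leading principal minors: Δ₁ = -6, Δ₂ = 32, Δ₃ = 192.
The minors fit neither the all-positive nor the alternating-sign pattern, so H is indefinite: a saddle point.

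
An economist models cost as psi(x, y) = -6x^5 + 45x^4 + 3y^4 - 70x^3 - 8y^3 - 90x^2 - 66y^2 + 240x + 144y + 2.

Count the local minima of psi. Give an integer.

psi separates as a function of x plus a function of y, so ∇psi=0 decouples.
∂psi/∂x = -30(x - 4)(x - 2)(x - 1)(x + 1) = 0 at x ∈ {-1, 1, 2, 4}; ∂psi/∂y = 12(y - 4)(y - 1)(y + 3) = 0 at y ∈ {-3, 1, 4}.
The Hessian is diagonal: diag(psi_xx, psi_yy). Second derivatives: psi_xx(-1)=900, psi_xx(1)=-180, psi_xx(2)=180, psi_xx(4)=-900; psi_yy(-3)=336, psi_yy(1)=-144, psi_yy(4)=252.
Local minima occur where both diagonal entries positive: (-1, -3), (-1, 4), (2, -3), (2, 4). Count: 4.

4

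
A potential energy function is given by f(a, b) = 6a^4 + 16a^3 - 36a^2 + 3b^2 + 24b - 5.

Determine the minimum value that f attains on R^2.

-323

f(a,b) separates as P(a) + Q(b) − 5, so its minimum is min P + min Q − 5.
P'(a) = 24a(a - 1)(a + 3) vanishes at a ∈ {-3, 0, 1}; Q'(b) = 6b + 24 vanishes at b ∈ {-4}.
Local minima of P (where P''>0): P(-3)=-270, P(1)=-14. Local minima of Q: Q(-4)=-48.
So the global minimum of f is P(-3) + Q(-4) − 5 = -270 − 48 − 5 = -323, attained at (-3, -4).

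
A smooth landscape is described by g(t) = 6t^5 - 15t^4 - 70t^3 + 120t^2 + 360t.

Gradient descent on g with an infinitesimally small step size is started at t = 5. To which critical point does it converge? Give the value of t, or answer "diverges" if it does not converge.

3

g'(t) = 30(t - 3)(t - 2)(t + 1)(t + 2), so g'(5) = 7560.
Gradient descent moves in the -g' direction, i.e. t is decreasing.
The nearest critical point in that direction is t = 3, where g'' = 600 > 0 (a local minimum). The iterate converges there.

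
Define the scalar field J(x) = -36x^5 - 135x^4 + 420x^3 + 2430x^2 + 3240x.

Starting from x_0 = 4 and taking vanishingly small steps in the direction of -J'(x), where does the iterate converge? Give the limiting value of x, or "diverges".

J'(x) = -180(x - 3)(x + 1)(x + 2)(x + 3), so J'(4) = -37800.
Gradient descent moves in the -J' direction, i.e. x is increasing.
There is no critical point above x=4, and J' keeps the same sign, so the iterate runs off to +∞.

diverges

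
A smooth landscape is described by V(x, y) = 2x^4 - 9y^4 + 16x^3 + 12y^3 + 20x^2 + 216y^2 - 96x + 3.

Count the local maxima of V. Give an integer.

V separates as a function of x plus a function of y, so ∇V=0 decouples.
∂V/∂x = 8(x - 1)(x + 3)(x + 4) = 0 at x ∈ {-4, -3, 1}; ∂V/∂y = -36y(y - 4)(y + 3) = 0 at y ∈ {-3, 0, 4}.
The Hessian is diagonal: diag(V_xx, V_yy). Second derivatives: V_xx(-4)=40, V_xx(-3)=-32, V_xx(1)=160; V_yy(-3)=-756, V_yy(0)=432, V_yy(4)=-1008.
Local maxima occur where both diagonal entries negative: (-3, -3), (-3, 4). Count: 2.

2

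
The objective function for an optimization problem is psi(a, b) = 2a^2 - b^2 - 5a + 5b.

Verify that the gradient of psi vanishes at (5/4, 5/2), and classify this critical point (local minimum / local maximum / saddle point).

saddle point

∇psi = (4a - 5, -2b + 5); substituting (5/4, 5/2) gives ∇psi = (0, 0), so (5/4, 5/2) is indeed a critical point.
The Hessian of psi is constant: H = [[4, 0], [0, -2]].
det(H) = 4·(-2) − 0² = -8.
Since det(H) < 0, H is indefinite and the critical point is a saddle point.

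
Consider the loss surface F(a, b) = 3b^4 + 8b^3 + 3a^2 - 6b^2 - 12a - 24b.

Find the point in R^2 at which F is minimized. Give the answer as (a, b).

(2, 1)

F(a,b) separates as P(a) + Q(b), so its minimum is min P + min Q.
P'(a) = 6a - 12 vanishes at a ∈ {2}; Q'(b) = 12(b - 1)(b + 1)(b + 2) vanishes at b ∈ {-2, -1, 1}.
Local minima of P (where P''>0): P(2)=-12. Local minima of Q: Q(-2)=8, Q(1)=-19.
So the global minimum of F is P(2) + Q(1) = -12 − 19 = -31, attained at (2, 1).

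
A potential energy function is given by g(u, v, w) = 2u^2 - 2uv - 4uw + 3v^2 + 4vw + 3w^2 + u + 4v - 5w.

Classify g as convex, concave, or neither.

convex

g is quadratic, so its Hessian is the constant matrix H = [[4, -2, -4], [-2, 6, 4], [-4, 4, 6]].
Leading principal minors: 4, 20, 24.
All positive ⇒ H ≻ 0 ⇒ convex.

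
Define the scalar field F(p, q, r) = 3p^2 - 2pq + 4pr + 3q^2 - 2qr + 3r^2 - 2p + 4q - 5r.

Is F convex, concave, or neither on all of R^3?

convex

F is quadratic, so its Hessian is the constant matrix H = [[6, -2, 4], [-2, 6, -2], [4, -2, 6]].
Leading principal minors: 6, 32, 104.
All positive ⇒ H ≻ 0 ⇒ convex.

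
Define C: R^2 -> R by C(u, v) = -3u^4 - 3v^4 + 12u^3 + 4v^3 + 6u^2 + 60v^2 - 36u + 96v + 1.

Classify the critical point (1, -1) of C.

local minimum

The mixed partial ∂²C/∂u∂v is 0, so the Hessian at any point is diag(C_uu, C_vv) = diag(12(-3u^2 + 6u + 1), 12(-3v^2 + 2v + 10)).
At (1, -1): H = diag(48, 60).
Both eigenvalues are positive, so H is positive definite: a local minimum.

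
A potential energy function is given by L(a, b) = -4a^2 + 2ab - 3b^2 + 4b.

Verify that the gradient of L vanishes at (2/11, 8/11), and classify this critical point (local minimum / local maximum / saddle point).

local maximum

∇L = (-8a + 2b, 2a - 6b + 4); substituting (2/11, 8/11) gives ∇L = (0, 0), so (2/11, 8/11) is indeed a critical point.
The Hessian of L is constant: H = [[-8, 2], [2, -6]].
det(H) = (-8)·(-6) − 2² = 44.
det(H) > 0 and tr(H) = -14 < 0, so H is negative definite and the point is a local maximum.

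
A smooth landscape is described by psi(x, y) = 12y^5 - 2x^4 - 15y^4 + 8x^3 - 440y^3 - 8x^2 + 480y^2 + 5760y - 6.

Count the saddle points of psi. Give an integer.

6

psi separates as a function of x plus a function of y, so ∇psi=0 decouples.
∂psi/∂x = -8x(x - 2)(x - 1) = 0 at x ∈ {0, 1, 2}; ∂psi/∂y = 60(y - 4)(y - 3)(y + 2)(y + 4) = 0 at y ∈ {-4, -2, 3, 4}.
The Hessian is diagonal: diag(psi_xx, psi_yy). Second derivatives: psi_xx(0)=-16, psi_xx(1)=8, psi_xx(2)=-16; psi_yy(-4)=-6720, psi_yy(-2)=3600, psi_yy(3)=-2100, psi_yy(4)=2880.
Saddle points occur where the two diagonal entries have opposite signs: (0, -2), (0, 4), (1, -4), (1, 3), (2, -2), (2, 4). Count: 6.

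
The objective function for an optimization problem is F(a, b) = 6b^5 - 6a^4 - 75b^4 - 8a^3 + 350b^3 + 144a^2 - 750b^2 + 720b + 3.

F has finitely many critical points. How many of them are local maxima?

4

F separates as a function of a plus a function of b, so ∇F=0 decouples.
∂F/∂a = -24a(a - 3)(a + 4) = 0 at a ∈ {-4, 0, 3}; ∂F/∂b = 30(b - 4)(b - 3)(b - 2)(b - 1) = 0 at b ∈ {1, 2, 3, 4}.
The Hessian is diagonal: diag(F_aa, F_bb). Second derivatives: F_aa(-4)=-672, F_aa(0)=288, F_aa(3)=-504; F_bb(1)=-180, F_bb(2)=60, F_bb(3)=-60, F_bb(4)=180.
Local maxima occur where both diagonal entries negative: (-4, 1), (-4, 3), (3, 1), (3, 3). Count: 4.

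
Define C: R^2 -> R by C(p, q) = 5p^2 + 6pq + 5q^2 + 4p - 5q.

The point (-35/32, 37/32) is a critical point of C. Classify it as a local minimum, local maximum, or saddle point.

The Hessian of C is constant: H = [[10, 6], [6, 10]].
det(H) = 10·10 − 6² = 64.
det(H) > 0 and tr(H) = 20 > 0, so H is positive definite and the point is a local minimum.

local minimum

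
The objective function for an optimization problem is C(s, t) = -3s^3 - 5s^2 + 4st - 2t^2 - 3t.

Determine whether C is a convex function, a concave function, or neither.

neither

The term -3s^3 is cubic, so the Hessian is not constant.
∂²C/∂s² = -18s - 10, which takes both signs as s varies (negative for sufficiently large s). A diagonal entry of the Hessian changing sign means the Hessian is neither positive- nor negative-semidefinite on all of R^2.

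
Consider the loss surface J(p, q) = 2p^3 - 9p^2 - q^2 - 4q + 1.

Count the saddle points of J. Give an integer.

1

J separates as a function of p plus a function of q, so ∇J=0 decouples.
∂J/∂p = 6p(p - 3) = 0 at p ∈ {0, 3}; ∂J/∂q = -2(q + 2) = 0 at q ∈ {-2}.
The Hessian is diagonal: diag(J_pp, J_qq). Second derivatives: J_pp(0)=-18, J_pp(3)=18; J_qq(-2)=-2.
Saddle points occur where the two diagonal entries have opposite signs: (3, -2). Count: 1.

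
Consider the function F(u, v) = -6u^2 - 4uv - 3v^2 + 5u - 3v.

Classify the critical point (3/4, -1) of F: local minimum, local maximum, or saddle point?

The Hessian of F is constant: H = [[-12, -4], [-4, -6]].
det(H) = (-12)·(-6) − (-4)² = 56.
det(H) > 0 and tr(H) = -18 < 0, so H is negative definite and the point is a local maximum.

local maximum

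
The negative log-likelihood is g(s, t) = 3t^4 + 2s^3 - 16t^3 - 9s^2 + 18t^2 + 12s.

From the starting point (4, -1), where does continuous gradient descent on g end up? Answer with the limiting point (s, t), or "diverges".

(2, 0)

g is separable, so gradient descent decouples: s follows -∂g/∂s, t follows -∂g/∂t.
∂g/∂s = 6(s - 2)(s - 1); at s=4 this is 36, so s decreases.
∂g/∂t = 12t(t - 3)(t - 1); at t=-1 this is -96, so t increases.
s converges to its nearest critical value 2 (a local min of the s-part); t converges to 0. The iterate converges to (2, 0).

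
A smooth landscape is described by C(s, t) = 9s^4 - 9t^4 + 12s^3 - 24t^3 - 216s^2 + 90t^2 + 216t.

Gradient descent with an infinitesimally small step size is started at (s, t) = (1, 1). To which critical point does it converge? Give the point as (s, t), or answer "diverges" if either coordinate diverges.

C is separable, so gradient descent decouples: s follows -∂C/∂s, t follows -∂C/∂t.
∂C/∂s = 36s(s - 3)(s + 4); at s=1 this is -360, so s increases.
∂C/∂t = -36(t - 2)(t + 1)(t + 3); at t=1 this is 288, so t decreases.
s converges to its nearest critical value 3 (a local min of the s-part); t converges to -1. The iterate converges to (3, -1).

(3, -1)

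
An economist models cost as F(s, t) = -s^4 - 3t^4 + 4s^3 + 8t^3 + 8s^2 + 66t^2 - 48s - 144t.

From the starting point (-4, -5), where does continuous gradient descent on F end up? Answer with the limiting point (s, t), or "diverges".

diverges

F is separable, so gradient descent decouples: s follows -∂F/∂s, t follows -∂F/∂t.
∂F/∂s = -4(s - 3)(s - 2)(s + 2); at s=-4 this is 336, so s decreases.
∂F/∂t = -12(t - 4)(t - 1)(t + 3); at t=-5 this is 1296, so t decreases.
The s-coordinate has no critical point in that direction and runs off to infinity.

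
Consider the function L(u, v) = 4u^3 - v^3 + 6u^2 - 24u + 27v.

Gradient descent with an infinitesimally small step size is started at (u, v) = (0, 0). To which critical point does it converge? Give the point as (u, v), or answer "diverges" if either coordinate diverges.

L is separable, so gradient descent decouples: u follows -∂L/∂u, v follows -∂L/∂v.
∂L/∂u = 12(u - 1)(u + 2); at u=0 this is -24, so u increases.
∂L/∂v = -3(v - 3)(v + 3); at v=0 this is 27, so v decreases.
u converges to its nearest critical value 1 (a local min of the u-part); v converges to -3. The iterate converges to (1, -3).

(1, -3)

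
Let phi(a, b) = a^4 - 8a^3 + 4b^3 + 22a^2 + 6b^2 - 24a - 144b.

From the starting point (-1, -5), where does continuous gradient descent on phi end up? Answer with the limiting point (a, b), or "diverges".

diverges

phi is separable, so gradient descent decouples: a follows -∂phi/∂a, b follows -∂phi/∂b.
∂phi/∂a = 4(a - 3)(a - 2)(a - 1); at a=-1 this is -96, so a increases.
∂phi/∂b = 12(b - 3)(b + 4); at b=-5 this is 96, so b decreases.
The b-coordinate has no critical point in that direction and runs off to infinity.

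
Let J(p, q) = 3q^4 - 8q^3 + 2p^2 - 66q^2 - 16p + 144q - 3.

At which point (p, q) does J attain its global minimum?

(4, -3)

J(p,q) separates as A(p) + B(q) − 3, so its minimum is min A + min B − 3.
A'(p) = 4p - 16 vanishes at p ∈ {4}; B'(q) = 12(q - 4)(q - 1)(q + 3) vanishes at q ∈ {-3, 1, 4}.
Local minima of A (where A''>0): A(4)=-32. Local minima of B: B(-3)=-567, B(4)=-224.
So the global minimum of J is A(4) + B(-3) − 3 = -32 − 567 − 3 = -602, attained at (4, -3).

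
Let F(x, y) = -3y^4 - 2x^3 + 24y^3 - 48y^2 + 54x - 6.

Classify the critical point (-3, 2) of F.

local minimum

The mixed partial ∂²F/∂x∂y is 0, so the Hessian at any point is diag(F_xx, F_yy) = diag(-12x, 12(-3y^2 + 12y - 8)).
At (-3, 2): H = diag(36, 48).
Both eigenvalues are positive, so H is positive definite: a local minimum.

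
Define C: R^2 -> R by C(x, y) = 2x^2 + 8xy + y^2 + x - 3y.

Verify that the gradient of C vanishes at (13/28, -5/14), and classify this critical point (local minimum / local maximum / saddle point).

saddle point

∇C = (4x + 8y + 1, 8x + 2y - 3); substituting (13/28, -5/14) gives ∇C = (0, 0), so (13/28, -5/14) is indeed a critical point.
The Hessian of C is constant: H = [[4, 8], [8, 2]].
det(H) = 4·2 − 8² = -56.
Since det(H) < 0, H is indefinite and the critical point is a saddle point.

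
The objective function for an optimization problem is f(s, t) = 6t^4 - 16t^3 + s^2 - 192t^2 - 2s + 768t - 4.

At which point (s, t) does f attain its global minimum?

f(s,t) separates as P(s) + Q(t) − 4, so its minimum is min P + min Q − 4.
P'(s) = 2s - 2 vanishes at s ∈ {1}; Q'(t) = 24(t - 4)(t - 2)(t + 4) vanishes at t ∈ {-4, 2, 4}.
Local minima of P (where P''>0): P(1)=-1. Local minima of Q: Q(-4)=-3584, Q(4)=512.
So the global minimum of f is P(1) + Q(-4) − 4 = -1 − 3584 − 4 = -3589, attained at (1, -4).

(1, -4)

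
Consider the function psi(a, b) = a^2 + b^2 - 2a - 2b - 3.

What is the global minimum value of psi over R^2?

psi(a,b) separates as P(a) + Q(b) − 3, so its minimum is min P + min Q − 3.
P'(a) = 2a - 2 vanishes at a ∈ {1}; Q'(b) = 2b - 2 vanishes at b ∈ {1}.
Local minima of P (where P''>0): P(1)=-1. Local minima of Q: Q(1)=-1.
So the global minimum of psi is P(1) + Q(1) − 3 = -1 − 1 − 3 = -5, attained at (1, 1).

-5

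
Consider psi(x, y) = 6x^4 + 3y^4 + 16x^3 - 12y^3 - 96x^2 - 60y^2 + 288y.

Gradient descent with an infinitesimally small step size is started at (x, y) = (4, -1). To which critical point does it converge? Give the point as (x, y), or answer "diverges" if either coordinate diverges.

psi is separable, so gradient descent decouples: x follows -∂psi/∂x, y follows -∂psi/∂y.
∂psi/∂x = 24x(x - 2)(x + 4); at x=4 this is 1536, so x decreases.
∂psi/∂y = 12(y - 4)(y - 2)(y + 3); at y=-1 this is 360, so y decreases.
x converges to its nearest critical value 2 (a local min of the x-part); y converges to -3. The iterate converges to (2, -3).

(2, -3)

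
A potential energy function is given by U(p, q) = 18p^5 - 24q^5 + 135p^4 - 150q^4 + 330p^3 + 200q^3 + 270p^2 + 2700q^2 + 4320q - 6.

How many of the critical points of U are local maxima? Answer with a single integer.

U separates as a function of p plus a function of q, so ∇U=0 decouples.
∂U/∂p = 90p(p + 1)(p + 2)(p + 3) = 0 at p ∈ {-3, -2, -1, 0}; ∂U/∂q = -120(q - 3)(q + 1)(q + 3)(q + 4) = 0 at q ∈ {-4, -3, -1, 3}.
The Hessian is diagonal: diag(U_pp, U_qq). Second derivatives: U_pp(-3)=-540, U_pp(-2)=180, U_pp(-1)=-180, U_pp(0)=540; U_qq(-4)=2520, U_qq(-3)=-1440, U_qq(-1)=2880, U_qq(3)=-20160.
Local maxima occur where both diagonal entries negative: (-3, -3), (-3, 3), (-1, -3), (-1, 3). Count: 4.

4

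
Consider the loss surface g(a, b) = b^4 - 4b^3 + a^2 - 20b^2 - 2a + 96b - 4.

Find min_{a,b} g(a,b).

-284

g(a,b) separates as P(a) + Q(b) − 4, so its minimum is min P + min Q − 4.
P'(a) = 2a - 2 vanishes at a ∈ {1}; Q'(b) = 4(b - 4)(b - 2)(b + 3) vanishes at b ∈ {-3, 2, 4}.
Local minima of P (where P''>0): P(1)=-1. Local minima of Q: Q(-3)=-279, Q(4)=64.
So the global minimum of g is P(1) + Q(-3) − 4 = -1 − 279 − 4 = -284, attained at (1, -3).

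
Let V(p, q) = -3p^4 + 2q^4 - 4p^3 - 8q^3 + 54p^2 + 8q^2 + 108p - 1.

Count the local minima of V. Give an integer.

V separates as a function of p plus a function of q, so ∇V=0 decouples.
∂V/∂p = -12(p - 3)(p + 1)(p + 3) = 0 at p ∈ {-3, -1, 3}; ∂V/∂q = 8q(q - 2)(q - 1) = 0 at q ∈ {0, 1, 2}.
The Hessian is diagonal: diag(V_pp, V_qq). Second derivatives: V_pp(-3)=-144, V_pp(-1)=96, V_pp(3)=-288; V_qq(0)=16, V_qq(1)=-8, V_qq(2)=16.
Local minima occur where both diagonal entries positive: (-1, 0), (-1, 2). Count: 2.

2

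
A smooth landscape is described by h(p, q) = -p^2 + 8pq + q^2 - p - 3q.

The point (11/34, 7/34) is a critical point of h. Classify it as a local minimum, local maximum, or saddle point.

The Hessian of h is constant: H = [[-2, 8], [8, 2]].
det(H) = (-2)·2 − 8² = -68.
Since det(H) < 0, H is indefinite and the critical point is a saddle point.

saddle point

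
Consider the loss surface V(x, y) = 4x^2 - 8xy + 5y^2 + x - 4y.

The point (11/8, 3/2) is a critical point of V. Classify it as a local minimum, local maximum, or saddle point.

The Hessian of V is constant: H = [[8, -8], [-8, 10]].
det(H) = 8·10 − (-8)² = 16.
det(H) > 0 and tr(H) = 18 > 0, so H is positive definite and the point is a local minimum.

local minimum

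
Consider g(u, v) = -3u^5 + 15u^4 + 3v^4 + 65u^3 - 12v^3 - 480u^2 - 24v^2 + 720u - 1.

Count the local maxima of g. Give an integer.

2

g separates as a function of u plus a function of v, so ∇g=0 decouples.
∂g/∂u = -15(u - 4)(u - 3)(u - 1)(u + 4) = 0 at u ∈ {-4, 1, 3, 4}; ∂g/∂v = 12v(v - 4)(v + 1) = 0 at v ∈ {-1, 0, 4}.
The Hessian is diagonal: diag(g_uu, g_vv). Second derivatives: g_uu(-4)=4200, g_uu(1)=-450, g_uu(3)=210, g_uu(4)=-360; g_vv(-1)=60, g_vv(0)=-48, g_vv(4)=240.
Local maxima occur where both diagonal entries negative: (1, 0), (4, 0). Count: 2.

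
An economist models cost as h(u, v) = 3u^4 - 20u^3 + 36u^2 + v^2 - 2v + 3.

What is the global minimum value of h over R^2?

h(u,v) separates as P(u) + Q(v) + 3, so its minimum is min P + min Q + 3.
P'(u) = 12u(u - 3)(u - 2) vanishes at u ∈ {0, 2, 3}; Q'(v) = 2v - 2 vanishes at v ∈ {1}.
Local minima of P (where P''>0): P(0)=0, P(3)=27. Local minima of Q: Q(1)=-1.
So the global minimum of h is P(0) + Q(1) + 3 = 0 − 1 + 3 = 2, attained at (0, 1).

2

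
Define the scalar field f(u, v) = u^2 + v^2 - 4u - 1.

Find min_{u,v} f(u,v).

f(u,v) separates as P(u) + Q(v) − 1, so its minimum is min P + min Q − 1.
P'(u) = 2u - 4 vanishes at u ∈ {2}; Q'(v) = 2v vanishes at v ∈ {0}.
Local minima of P (where P''>0): P(2)=-4. Local minima of Q: Q(0)=0.
So the global minimum of f is P(2) + Q(0) − 1 = -4 + 0 − 1 = -5, attained at (2, 0).

-5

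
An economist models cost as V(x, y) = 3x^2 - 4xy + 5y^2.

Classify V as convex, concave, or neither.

V is quadratic, so its Hessian is the constant matrix H = [[6, -4], [-4, 10]].
det(H) = 44, tr(H) = 16.
det(H) > 0 and tr(H) > 0, so H is positive definite everywhere: convex.

convex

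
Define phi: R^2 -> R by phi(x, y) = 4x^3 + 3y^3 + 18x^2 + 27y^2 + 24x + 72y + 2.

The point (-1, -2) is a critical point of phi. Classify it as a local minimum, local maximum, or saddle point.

local minimum

The mixed partial ∂²phi/∂x∂y is 0, so the Hessian at any point is diag(phi_xx, phi_yy) = diag(12(2x + 3), 18(y + 3)).
At (-1, -2): H = diag(12, 18).
Both eigenvalues are positive, so H is positive definite: a local minimum.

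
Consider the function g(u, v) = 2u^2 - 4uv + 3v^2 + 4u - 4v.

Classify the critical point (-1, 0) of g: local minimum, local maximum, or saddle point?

local minimum

The Hessian of g is constant: H = [[4, -4], [-4, 6]].
det(H) = 4·6 − (-4)² = 8.
det(H) > 0 and tr(H) = 10 > 0, so H is positive definite and the point is a local minimum.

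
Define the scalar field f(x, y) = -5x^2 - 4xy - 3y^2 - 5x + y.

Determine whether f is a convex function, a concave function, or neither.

concave

f is quadratic, so its Hessian is the constant matrix H = [[-10, -4], [-4, -6]].
det(H) = 44, tr(H) = -16.
det(H) > 0 and tr(H) < 0, so H is negative definite everywhere: concave.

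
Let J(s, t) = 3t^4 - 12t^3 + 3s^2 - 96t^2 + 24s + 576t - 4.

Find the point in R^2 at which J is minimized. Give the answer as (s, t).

J(s,t) separates as P(s) + Q(t) − 4, so its minimum is min P + min Q − 4.
P'(s) = 6s + 24 vanishes at s ∈ {-4}; Q'(t) = 12(t - 4)(t - 3)(t + 4) vanishes at t ∈ {-4, 3, 4}.
Local minima of P (where P''>0): P(-4)=-48. Local minima of Q: Q(-4)=-2304, Q(4)=768.
So the global minimum of J is P(-4) + Q(-4) − 4 = -48 − 2304 − 4 = -2356, attained at (-4, -4).

(-4, -4)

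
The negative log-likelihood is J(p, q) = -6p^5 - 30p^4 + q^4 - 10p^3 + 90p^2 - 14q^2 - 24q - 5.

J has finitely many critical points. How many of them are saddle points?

J separates as a function of p plus a function of q, so ∇J=0 decouples.
∂J/∂p = -30p(p - 1)(p + 2)(p + 3) = 0 at p ∈ {-3, -2, 0, 1}; ∂J/∂q = 4(q - 3)(q + 1)(q + 2) = 0 at q ∈ {-2, -1, 3}.
The Hessian is diagonal: diag(J_pp, J_qq). Second derivatives: J_pp(-3)=360, J_pp(-2)=-180, J_pp(0)=180, J_pp(1)=-360; J_qq(-2)=20, J_qq(-1)=-16, J_qq(3)=80.
Saddle points occur where the two diagonal entries have opposite signs: (-3, -1), (-2, -2), (-2, 3), (0, -1), (1, -2), (1, 3). Count: 6.

6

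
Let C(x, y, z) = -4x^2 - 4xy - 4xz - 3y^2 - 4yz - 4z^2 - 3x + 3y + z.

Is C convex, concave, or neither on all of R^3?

concave

C is quadratic, so its Hessian is the constant matrix H = [[-8, -4, -4], [-4, -6, -4], [-4, -4, -8]].
Leading principal minors: -8, 32, -160.
Signs alternate −, +, − ⇒ H ≺ 0 ⇒ concave.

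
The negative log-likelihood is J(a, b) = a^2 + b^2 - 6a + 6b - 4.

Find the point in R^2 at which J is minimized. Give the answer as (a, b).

J(a,b) separates as P(a) + Q(b) − 4, so its minimum is min P + min Q − 4.
P'(a) = 2a - 6 vanishes at a ∈ {3}; Q'(b) = 2b + 6 vanishes at b ∈ {-3}.
Local minima of P (where P''>0): P(3)=-9. Local minima of Q: Q(-3)=-9.
So the global minimum of J is P(3) + Q(-3) − 4 = -9 − 9 − 4 = -22, attained at (3, -3).

(3, -3)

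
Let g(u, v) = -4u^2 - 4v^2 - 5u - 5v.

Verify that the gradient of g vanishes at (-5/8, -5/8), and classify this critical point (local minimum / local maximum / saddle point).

∇g = (-8u - 5, -8v - 5); substituting (-5/8, -5/8) gives ∇g = (0, 0), so (-5/8, -5/8) is indeed a critical point.
The Hessian of g is constant: H = [[-8, 0], [0, -8]].
det(H) = (-8)·(-8) − 0² = 64.
det(H) > 0 and tr(H) = -16 < 0, so H is negative definite and the point is a local maximum.

local maximum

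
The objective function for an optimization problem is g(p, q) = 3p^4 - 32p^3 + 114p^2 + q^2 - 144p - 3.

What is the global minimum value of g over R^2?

-62

g(p,q) separates as A(p) + B(q) − 3, so its minimum is min A + min B − 3.
A'(p) = 12(p - 4)(p - 3)(p - 1) vanishes at p ∈ {1, 3, 4}; B'(q) = 2q vanishes at q ∈ {0}.
Local minima of A (where A''>0): A(1)=-59, A(4)=-32. Local minima of B: B(0)=0.
So the global minimum of g is A(1) + B(0) − 3 = -59 + 0 − 3 = -62, attained at (1, 0).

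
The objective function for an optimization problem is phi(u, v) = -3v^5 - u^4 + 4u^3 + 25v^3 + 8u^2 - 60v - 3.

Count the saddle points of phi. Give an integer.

phi separates as a function of u plus a function of v, so ∇phi=0 decouples.
∂phi/∂u = -4u(u - 4)(u + 1) = 0 at u ∈ {-1, 0, 4}; ∂phi/∂v = -15(v - 2)(v - 1)(v + 1)(v + 2) = 0 at v ∈ {-2, -1, 1, 2}.
The Hessian is diagonal: diag(phi_uu, phi_vv). Second derivatives: phi_uu(-1)=-20, phi_uu(0)=16, phi_uu(4)=-80; phi_vv(-2)=180, phi_vv(-1)=-90, phi_vv(1)=90, phi_vv(2)=-180.
Saddle points occur where the two diagonal entries have opposite signs: (-1, -2), (-1, 1), (0, -1), (0, 2), (4, -2), (4, 1). Count: 6.

6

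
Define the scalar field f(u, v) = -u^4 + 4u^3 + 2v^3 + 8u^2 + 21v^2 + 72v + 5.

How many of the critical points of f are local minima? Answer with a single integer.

1

f separates as a function of u plus a function of v, so ∇f=0 decouples.
∂f/∂u = -4u(u - 4)(u + 1) = 0 at u ∈ {-1, 0, 4}; ∂f/∂v = 6(v + 3)(v + 4) = 0 at v ∈ {-4, -3}.
The Hessian is diagonal: diag(f_uu, f_vv). Second derivatives: f_uu(-1)=-20, f_uu(0)=16, f_uu(4)=-80; f_vv(-4)=-6, f_vv(-3)=6.
Local minima occur where both diagonal entries positive: (0, -3). Count: 1.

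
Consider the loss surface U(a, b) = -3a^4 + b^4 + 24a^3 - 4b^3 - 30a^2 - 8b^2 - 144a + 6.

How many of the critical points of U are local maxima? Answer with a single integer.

2

U separates as a function of a plus a function of b, so ∇U=0 decouples.
∂U/∂a = -12(a - 4)(a - 3)(a + 1) = 0 at a ∈ {-1, 3, 4}; ∂U/∂b = 4b(b - 4)(b + 1) = 0 at b ∈ {-1, 0, 4}.
The Hessian is diagonal: diag(U_aa, U_bb). Second derivatives: U_aa(-1)=-240, U_aa(3)=48, U_aa(4)=-60; U_bb(-1)=20, U_bb(0)=-16, U_bb(4)=80.
Local maxima occur where both diagonal entries negative: (-1, 0), (4, 0). Count: 2.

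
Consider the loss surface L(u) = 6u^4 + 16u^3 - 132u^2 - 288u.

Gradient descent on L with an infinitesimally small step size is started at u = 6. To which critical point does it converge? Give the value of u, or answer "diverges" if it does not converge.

L'(u) = 24(u - 3)(u + 1)(u + 4), so L'(6) = 5040.
Gradient descent moves in the -L' direction, i.e. u is decreasing.
The nearest critical point in that direction is u = 3, where L'' = 672 > 0 (a local minimum). The iterate converges there.

3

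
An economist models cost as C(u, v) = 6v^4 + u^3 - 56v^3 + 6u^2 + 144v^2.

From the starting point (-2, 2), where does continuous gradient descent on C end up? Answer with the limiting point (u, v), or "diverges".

C is separable, so gradient descent decouples: u follows -∂C/∂u, v follows -∂C/∂v.
∂C/∂u = 3u(u + 4); at u=-2 this is -12, so u increases.
∂C/∂v = 24v(v - 4)(v - 3); at v=2 this is 96, so v decreases.
u converges to its nearest critical value 0 (a local min of the u-part); v converges to 0. The iterate converges to (0, 0).

(0, 0)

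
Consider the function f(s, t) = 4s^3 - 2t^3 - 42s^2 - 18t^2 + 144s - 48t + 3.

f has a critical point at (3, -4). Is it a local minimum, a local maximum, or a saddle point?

The mixed partial ∂²f/∂s∂t is 0, so the Hessian at any point is diag(f_ss, f_tt) = diag(12(2s - 7), -12(t + 3)).
At (3, -4): H = diag(-12, 12).
The eigenvalues have opposite signs, so H is indefinite: a saddle point.

saddle point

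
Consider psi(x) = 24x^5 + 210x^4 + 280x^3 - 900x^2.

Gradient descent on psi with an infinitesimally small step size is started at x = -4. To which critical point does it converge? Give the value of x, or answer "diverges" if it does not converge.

-3

psi'(x) = 120x(x - 1)(x + 3)(x + 5), so psi'(-4) = -2400.
Gradient descent moves in the -psi' direction, i.e. x is increasing.
The nearest critical point in that direction is x = -3, where psi'' = 2880 > 0 (a local minimum). The iterate converges there.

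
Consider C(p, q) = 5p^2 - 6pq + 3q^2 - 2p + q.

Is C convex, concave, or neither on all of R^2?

convex

C is quadratic, so its Hessian is the constant matrix H = [[10, -6], [-6, 6]].
det(H) = 24, tr(H) = 16.
det(H) > 0 and tr(H) > 0, so H is positive definite everywhere: convex.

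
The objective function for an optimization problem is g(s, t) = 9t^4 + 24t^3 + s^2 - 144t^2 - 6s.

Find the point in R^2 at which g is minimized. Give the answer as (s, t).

(3, -4)

g(s,t) separates as P(s) + Q(t), so its minimum is min P + min Q.
P'(s) = 2s - 6 vanishes at s ∈ {3}; Q'(t) = 36t(t - 2)(t + 4) vanishes at t ∈ {-4, 0, 2}.
Local minima of P (where P''>0): P(3)=-9. Local minima of Q: Q(-4)=-1536, Q(2)=-240.
So the global minimum of g is P(3) + Q(-4) = -9 − 1536 = -1545, attained at (3, -4).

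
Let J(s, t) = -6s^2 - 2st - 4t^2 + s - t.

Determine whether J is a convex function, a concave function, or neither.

concave

J is quadratic, so its Hessian is the constant matrix H = [[-12, -2], [-2, -8]].
det(H) = 92, tr(H) = -20.
det(H) > 0 and tr(H) < 0, so H is negative definite everywhere: concave.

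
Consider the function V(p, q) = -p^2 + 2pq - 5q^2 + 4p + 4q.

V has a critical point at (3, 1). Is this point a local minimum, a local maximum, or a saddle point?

The Hessian of V is constant: H = [[-2, 2], [2, -10]].
det(H) = (-2)·(-10) − 2² = 16.
det(H) > 0 and tr(H) = -12 < 0, so H is negative definite and the point is a local maximum.

local maximum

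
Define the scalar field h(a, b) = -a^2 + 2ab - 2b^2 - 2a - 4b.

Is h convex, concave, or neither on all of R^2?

concave

h is quadratic, so its Hessian is the constant matrix H = [[-2, 2], [2, -4]].
det(H) = 4, tr(H) = -6.
det(H) > 0 and tr(H) < 0, so H is negative definite everywhere: concave.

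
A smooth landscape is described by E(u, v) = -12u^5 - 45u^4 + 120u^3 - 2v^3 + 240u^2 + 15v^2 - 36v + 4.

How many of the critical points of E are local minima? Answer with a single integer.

E separates as a function of u plus a function of v, so ∇E=0 decouples.
∂E/∂u = -60u(u - 2)(u + 1)(u + 4) = 0 at u ∈ {-4, -1, 0, 2}; ∂E/∂v = -6(v - 3)(v - 2) = 0 at v ∈ {2, 3}.
The Hessian is diagonal: diag(E_uu, E_vv). Second derivatives: E_uu(-4)=4320, E_uu(-1)=-540, E_uu(0)=480, E_uu(2)=-2160; E_vv(2)=6, E_vv(3)=-6.
Local minima occur where both diagonal entries positive: (-4, 2), (0, 2). Count: 2.

2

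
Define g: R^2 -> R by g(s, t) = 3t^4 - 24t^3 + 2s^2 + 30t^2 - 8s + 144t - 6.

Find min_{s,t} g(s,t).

g(s,t) separates as P(s) + Q(t) − 6, so its minimum is min P + min Q − 6.
P'(s) = 4s - 8 vanishes at s ∈ {2}; Q'(t) = 12(t - 4)(t - 3)(t + 1) vanishes at t ∈ {-1, 3, 4}.
Local minima of P (where P''>0): P(2)=-8. Local minima of Q: Q(-1)=-87, Q(4)=288.
So the global minimum of g is P(2) + Q(-1) − 6 = -8 − 87 − 6 = -101, attained at (2, -1).

-101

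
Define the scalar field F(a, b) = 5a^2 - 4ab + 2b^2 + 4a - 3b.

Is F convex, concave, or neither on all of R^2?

F is quadratic, so its Hessian is the constant matrix H = [[10, -4], [-4, 4]].
det(H) = 24, tr(H) = 14.
det(H) > 0 and tr(H) > 0, so H is positive definite everywhere: convex.

convex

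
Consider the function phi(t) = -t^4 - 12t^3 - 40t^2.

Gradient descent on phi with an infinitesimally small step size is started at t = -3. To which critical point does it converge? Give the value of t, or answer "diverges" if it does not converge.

-4

phi'(t) = -4t(t + 4)(t + 5), so phi'(-3) = 24.
Gradient descent moves in the -phi' direction, i.e. t is decreasing.
The nearest critical point in that direction is t = -4, where phi'' = 16 > 0 (a local minimum). The iterate converges there.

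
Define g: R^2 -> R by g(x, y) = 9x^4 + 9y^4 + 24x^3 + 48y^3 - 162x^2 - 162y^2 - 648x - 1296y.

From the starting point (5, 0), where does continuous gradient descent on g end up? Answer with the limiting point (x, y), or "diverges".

(3, 3)

g is separable, so gradient descent decouples: x follows -∂g/∂x, y follows -∂g/∂y.
∂g/∂x = 36(x - 3)(x + 2)(x + 3); at x=5 this is 4032, so x decreases.
∂g/∂y = 36(y - 3)(y + 3)(y + 4); at y=0 this is -1296, so y increases.
x converges to its nearest critical value 3 (a local min of the x-part); y converges to 3. The iterate converges to (3, 3).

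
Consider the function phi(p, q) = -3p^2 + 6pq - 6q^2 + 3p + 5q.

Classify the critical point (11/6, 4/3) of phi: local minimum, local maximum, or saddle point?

The Hessian of phi is constant: H = [[-6, 6], [6, -12]].
det(H) = (-6)·(-12) − 6² = 36.
det(H) > 0 and tr(H) = -18 < 0, so H is negative definite and the point is a local maximum.

local maximum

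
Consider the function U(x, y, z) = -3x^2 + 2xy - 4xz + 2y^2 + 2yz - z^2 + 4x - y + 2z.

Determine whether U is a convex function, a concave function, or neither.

U is quadratic, so its Hessian is the constant matrix H = [[-6, 2, -4], [2, 4, 2], [-4, 2, -2]].
Leading principal minors: -6, -28, -16.
Neither pattern holds ⇒ H is indefinite ⇒ neither convex nor concave.

neither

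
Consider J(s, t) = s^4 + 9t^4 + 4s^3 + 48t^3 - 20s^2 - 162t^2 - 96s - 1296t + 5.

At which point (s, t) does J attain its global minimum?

(3, 3)

J(s,t) separates as P(s) + Q(t) + 5, so its minimum is min P + min Q + 5.
P'(s) = 4(s - 3)(s + 2)(s + 4) vanishes at s ∈ {-4, -2, 3}; Q'(t) = 36(t - 3)(t + 3)(t + 4) vanishes at t ∈ {-4, -3, 3}.
Local minima of P (where P''>0): P(-4)=64, P(3)=-279. Local minima of Q: Q(-4)=1824, Q(3)=-3321.
So the global minimum of J is P(3) + Q(3) + 5 = -279 − 3321 + 5 = -3595, attained at (3, 3).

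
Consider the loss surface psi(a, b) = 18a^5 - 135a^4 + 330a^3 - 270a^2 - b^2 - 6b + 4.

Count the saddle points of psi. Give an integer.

psi separates as a function of a plus a function of b, so ∇psi=0 decouples.
∂psi/∂a = 90a(a - 3)(a - 2)(a - 1) = 0 at a ∈ {0, 1, 2, 3}; ∂psi/∂b = -2(b + 3) = 0 at b ∈ {-3}.
The Hessian is diagonal: diag(psi_aa, psi_bb). Second derivatives: psi_aa(0)=-540, psi_aa(1)=180, psi_aa(2)=-180, psi_aa(3)=540; psi_bb(-3)=-2.
Saddle points occur where the two diagonal entries have opposite signs: (1, -3), (3, -3). Count: 2.

2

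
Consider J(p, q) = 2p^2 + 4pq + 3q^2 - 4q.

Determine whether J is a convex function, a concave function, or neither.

J is quadratic, so its Hessian is the constant matrix H = [[4, 4], [4, 6]].
det(H) = 8, tr(H) = 10.
det(H) > 0 and tr(H) > 0, so H is positive definite everywhere: convex.

convex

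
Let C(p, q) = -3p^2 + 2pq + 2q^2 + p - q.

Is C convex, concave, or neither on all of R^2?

C is quadratic, so its Hessian is the constant matrix H = [[-6, 2], [2, 4]].
det(H) = -28, tr(H) = -2.
det(H) < 0, so H is indefinite: neither convex nor concave.

neither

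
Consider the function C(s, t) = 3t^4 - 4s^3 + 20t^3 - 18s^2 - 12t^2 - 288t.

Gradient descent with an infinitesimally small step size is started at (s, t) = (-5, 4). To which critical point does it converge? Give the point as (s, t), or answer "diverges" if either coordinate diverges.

(-3, 2)

C is separable, so gradient descent decouples: s follows -∂C/∂s, t follows -∂C/∂t.
∂C/∂s = -12s(s + 3); at s=-5 this is -120, so s increases.
∂C/∂t = 12(t - 2)(t + 3)(t + 4); at t=4 this is 1344, so t decreases.
s converges to its nearest critical value -3 (a local min of the s-part); t converges to 2. The iterate converges to (-3, 2).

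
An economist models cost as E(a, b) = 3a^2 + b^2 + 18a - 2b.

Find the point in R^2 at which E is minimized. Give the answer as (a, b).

(-3, 1)

E(a,b) separates as P(a) + Q(b), so its minimum is min P + min Q.
P'(a) = 6a + 18 vanishes at a ∈ {-3}; Q'(b) = 2b - 2 vanishes at b ∈ {1}.
Local minima of P (where P''>0): P(-3)=-27. Local minima of Q: Q(1)=-1.
So the global minimum of E is P(-3) + Q(1) = -27 − 1 = -28, attained at (-3, 1).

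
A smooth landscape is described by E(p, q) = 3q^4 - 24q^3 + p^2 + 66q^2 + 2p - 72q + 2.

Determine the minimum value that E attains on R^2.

E(p,q) separates as A(p) + B(q) + 2, so its minimum is min A + min B + 2.
A'(p) = 2p + 2 vanishes at p ∈ {-1}; B'(q) = 12(q - 3)(q - 2)(q - 1) vanishes at q ∈ {1, 2, 3}.
Local minima of A (where A''>0): A(-1)=-1. Local minima of B: B(1)=-27, B(3)=-27.
So the global minimum of E is A(-1) + B(1) + 2 = -1 − 27 + 2 = -26, attained at (-1, 1).

-26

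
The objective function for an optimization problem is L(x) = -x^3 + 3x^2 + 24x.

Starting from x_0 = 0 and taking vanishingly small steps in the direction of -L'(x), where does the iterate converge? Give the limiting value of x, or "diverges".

-2

L'(x) = -3(x - 4)(x + 2), so L'(0) = 24.
Gradient descent moves in the -L' direction, i.e. x is decreasing.
The nearest critical point in that direction is x = -2, where L'' = 18 > 0 (a local minimum). The iterate converges there.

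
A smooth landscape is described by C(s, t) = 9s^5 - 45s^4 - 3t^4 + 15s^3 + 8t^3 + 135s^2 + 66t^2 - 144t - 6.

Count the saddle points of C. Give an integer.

C separates as a function of s plus a function of t, so ∇C=0 decouples.
∂C/∂s = 45s(s - 3)(s - 2)(s + 1) = 0 at s ∈ {-1, 0, 2, 3}; ∂C/∂t = -12(t - 4)(t - 1)(t + 3) = 0 at t ∈ {-3, 1, 4}.
The Hessian is diagonal: diag(C_ss, C_tt). Second derivatives: C_ss(-1)=-540, C_ss(0)=270, C_ss(2)=-270, C_ss(3)=540; C_tt(-3)=-336, C_tt(1)=144, C_tt(4)=-252.
Saddle points occur where the two diagonal entries have opposite signs: (-1, 1), (0, -3), (0, 4), (2, 1), (3, -3), (3, 4). Count: 6.

6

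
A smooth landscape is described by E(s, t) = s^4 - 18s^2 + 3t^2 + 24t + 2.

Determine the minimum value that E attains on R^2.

E(s,t) separates as P(s) + Q(t) + 2, so its minimum is min P + min Q + 2.
P'(s) = 4s(s - 3)(s + 3) vanishes at s ∈ {-3, 0, 3}; Q'(t) = 6(t + 4) vanishes at t ∈ {-4}.
Local minima of P (where P''>0): P(-3)=-81, P(3)=-81. Local minima of Q: Q(-4)=-48.
So the global minimum of E is P(-3) + Q(-4) + 2 = -81 − 48 + 2 = -127, attained at (-3, -4).

-127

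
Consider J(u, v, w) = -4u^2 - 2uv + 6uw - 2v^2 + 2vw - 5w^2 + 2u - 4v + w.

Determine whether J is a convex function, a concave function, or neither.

J is quadratic, so its Hessian is the constant matrix H = [[-8, -2, 6], [-2, -4, 2], [6, 2, -10]].
Leading principal minors: -8, 28, -152.
Signs alternate −, +, − ⇒ H ≺ 0 ⇒ concave.

concave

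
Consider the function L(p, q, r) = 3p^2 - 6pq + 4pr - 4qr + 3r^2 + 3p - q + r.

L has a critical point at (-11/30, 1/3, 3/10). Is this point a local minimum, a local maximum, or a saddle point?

The Hessian is constant: H = [[6, -6, 4], [-6, 0, -4], [4, -4, 6]].
Leading principal minors: Δ₁ = 6, Δ₂ = -36, Δ₃ = -120.
The minors fit neither the all-positive nor the alternating-sign pattern, so H is indefinite: a saddle point.

saddle point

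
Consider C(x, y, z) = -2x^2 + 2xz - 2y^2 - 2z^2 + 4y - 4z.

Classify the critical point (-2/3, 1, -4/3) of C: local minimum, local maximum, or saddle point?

local maximum

The Hessian is constant: H = [[-4, 0, 2], [0, -4, 0], [2, 0, -4]].
Leading principal minors: Δ₁ = -4, Δ₂ = 16, Δ₃ = -48.
The minors alternate sign starting negative (−, +, −), so H is negative definite: a local maximum.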